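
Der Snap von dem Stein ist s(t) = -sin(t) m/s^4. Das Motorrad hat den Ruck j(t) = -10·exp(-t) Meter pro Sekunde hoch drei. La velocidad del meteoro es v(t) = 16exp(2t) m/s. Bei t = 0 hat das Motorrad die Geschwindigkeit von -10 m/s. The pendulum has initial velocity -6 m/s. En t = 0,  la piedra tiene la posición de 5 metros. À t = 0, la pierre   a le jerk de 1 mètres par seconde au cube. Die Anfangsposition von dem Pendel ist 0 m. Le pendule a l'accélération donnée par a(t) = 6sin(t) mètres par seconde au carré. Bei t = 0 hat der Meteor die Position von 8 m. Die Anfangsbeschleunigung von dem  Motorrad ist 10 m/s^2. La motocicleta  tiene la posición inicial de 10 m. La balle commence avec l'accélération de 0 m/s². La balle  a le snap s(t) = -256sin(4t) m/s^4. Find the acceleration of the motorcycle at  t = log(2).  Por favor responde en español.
Partiendo de la sacudida j(t) = -10·exp(-t), tomamos 1 antiderivada. Tomando ∫j(t)dt y aplicando a(0) = 10, encontramos a(t) = 10·exp(-t). De la ecuación de la aceleración a(t) = 10·exp(-t), sustituimos t = log(2) para obtener a = 5.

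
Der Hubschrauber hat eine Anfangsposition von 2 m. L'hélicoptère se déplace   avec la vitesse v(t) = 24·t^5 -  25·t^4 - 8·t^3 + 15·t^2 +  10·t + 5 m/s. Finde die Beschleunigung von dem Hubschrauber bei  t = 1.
Wir müssen unsere Gleichung für die Geschwindigkeit v(t) = 24·t^5 - 25·t^4 - 8·t^3 + 15·t^2 + 10·t + 5 1-mal ableiten. Die Ableitung von der Geschwindigkeit ergibt die Beschleunigung: a(t) = 120·t^4 - 100·t^3 - 24·t^2 + 30·t + 10. Mit a(t) = 120·t^4 - 100·t^3 - 24·t^2 + 30·t + 10 und Einsetzen von t = 1, finden wir a = 36.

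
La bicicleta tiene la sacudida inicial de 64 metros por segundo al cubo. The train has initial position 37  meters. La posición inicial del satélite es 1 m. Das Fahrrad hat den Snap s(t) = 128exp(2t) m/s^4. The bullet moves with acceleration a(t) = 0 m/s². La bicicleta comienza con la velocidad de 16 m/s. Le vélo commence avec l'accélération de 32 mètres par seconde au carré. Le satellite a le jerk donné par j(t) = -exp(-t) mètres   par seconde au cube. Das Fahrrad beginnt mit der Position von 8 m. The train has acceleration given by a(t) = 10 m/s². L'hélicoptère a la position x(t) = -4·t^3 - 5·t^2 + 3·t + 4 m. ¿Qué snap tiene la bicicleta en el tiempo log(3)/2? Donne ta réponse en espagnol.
Tenemos el snap s(t) = 128·exp(2·t). Sustituyendo t = log(3)/2: s(log(3)/2) = 384.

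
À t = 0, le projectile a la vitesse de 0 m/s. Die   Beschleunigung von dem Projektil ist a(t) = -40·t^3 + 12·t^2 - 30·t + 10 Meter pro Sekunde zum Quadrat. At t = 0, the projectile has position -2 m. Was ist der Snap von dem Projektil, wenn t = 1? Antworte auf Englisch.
To solve this, we need to take 2 derivatives of our acceleration equation a(t) = -40·t^3 + 12·t^2 - 30·t + 10. Differentiating acceleration, we get jerk: j(t) = -120·t^2 + 24·t - 30. Taking d/dt of j(t), we find s(t) = 24 - 240·t. From the given snap equation s(t) = 24 - 240·t, we substitute t = 1 to get s = -216.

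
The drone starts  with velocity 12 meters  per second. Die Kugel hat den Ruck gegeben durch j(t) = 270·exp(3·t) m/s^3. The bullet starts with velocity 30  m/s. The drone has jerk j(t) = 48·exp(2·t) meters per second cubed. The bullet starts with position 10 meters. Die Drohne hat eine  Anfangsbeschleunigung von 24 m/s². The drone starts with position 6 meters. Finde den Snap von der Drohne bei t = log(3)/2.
Ausgehend von dem Ruck j(t) = 48·exp(2·t), nehmen wir 1 Ableitung. Mit d/dt von j(t) finden wir s(t) = 96·exp(2·t). Mit s(t) = 96·exp(2·t) und Einsetzen von t = log(3)/2, finden wir s = 288.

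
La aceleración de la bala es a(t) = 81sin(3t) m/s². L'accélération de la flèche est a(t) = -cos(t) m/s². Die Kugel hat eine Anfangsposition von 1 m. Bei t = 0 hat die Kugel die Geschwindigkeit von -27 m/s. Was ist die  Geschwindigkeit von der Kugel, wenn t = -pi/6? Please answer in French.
Nous devons trouver l'intégrale de notre équation de l'accélération a(t) = 81·sin(3·t) 1 fois. L'intégrale de l'accélération, avec v(0) = -27, donne la vitesse: v(t) = -27·cos(3·t). Nous avons la vitesse v(t) = -27·cos(3·t). En substituant t = -pi/6: v(-pi/6) = 0.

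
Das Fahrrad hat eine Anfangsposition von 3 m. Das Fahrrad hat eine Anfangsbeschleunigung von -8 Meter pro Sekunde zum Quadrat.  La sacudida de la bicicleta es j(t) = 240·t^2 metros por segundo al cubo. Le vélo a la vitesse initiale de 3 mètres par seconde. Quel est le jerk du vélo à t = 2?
Nous avons le jerk j(t) = 240·t^2. En substituant t = 2: j(2) = 960.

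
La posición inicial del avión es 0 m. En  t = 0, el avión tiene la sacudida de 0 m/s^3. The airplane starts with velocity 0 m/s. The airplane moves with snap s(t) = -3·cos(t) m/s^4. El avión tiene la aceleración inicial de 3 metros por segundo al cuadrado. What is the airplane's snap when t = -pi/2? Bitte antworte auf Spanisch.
Tenemos el snap s(t) = -3·cos(t). Sustituyendo t = -pi/2: s(-pi/2) = 0.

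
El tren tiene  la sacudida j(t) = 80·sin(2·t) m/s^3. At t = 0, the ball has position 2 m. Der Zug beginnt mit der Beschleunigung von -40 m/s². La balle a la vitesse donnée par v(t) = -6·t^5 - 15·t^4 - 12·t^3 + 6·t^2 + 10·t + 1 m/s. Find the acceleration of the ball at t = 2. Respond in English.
To solve this, we need to take 1 derivative of our velocity equation v(t) = -6·t^5 - 15·t^4 - 12·t^3 + 6·t^2 + 10·t + 1. Taking d/dt of v(t), we find a(t) = -30·t^4 - 60·t^3 - 36·t^2 + 12·t + 10. From the given acceleration equation a(t) = -30·t^4 - 60·t^3 - 36·t^2 + 12·t + 10, we substitute t = 2 to get a = -1070.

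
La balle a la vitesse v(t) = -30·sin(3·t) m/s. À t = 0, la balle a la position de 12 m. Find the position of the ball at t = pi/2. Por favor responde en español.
Para resolver esto, necesitamos tomar 1 integral de nuestra ecuación de la velocidad v(t) = -30·sin(3·t). La antiderivada de la velocidad es la posición. Usando x(0) = 12, obtenemos x(t) = 10·cos(3·t) + 2. De la ecuación de la posición x(t) = 10·cos(3·t) + 2, sustituimos t = pi/2 para obtener x = 2.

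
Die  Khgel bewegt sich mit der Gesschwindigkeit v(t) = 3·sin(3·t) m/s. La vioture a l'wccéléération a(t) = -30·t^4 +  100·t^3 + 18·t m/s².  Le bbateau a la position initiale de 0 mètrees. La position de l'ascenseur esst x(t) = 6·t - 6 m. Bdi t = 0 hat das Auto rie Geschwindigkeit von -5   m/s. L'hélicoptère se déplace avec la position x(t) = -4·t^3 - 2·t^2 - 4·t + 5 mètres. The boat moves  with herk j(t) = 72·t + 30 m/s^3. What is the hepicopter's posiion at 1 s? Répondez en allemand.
Wir haben die Position x(t) = -4·t^3 - 2·t^2 - 4·t + 5. Durch Einsetzen von t = 1: x(1) = -5.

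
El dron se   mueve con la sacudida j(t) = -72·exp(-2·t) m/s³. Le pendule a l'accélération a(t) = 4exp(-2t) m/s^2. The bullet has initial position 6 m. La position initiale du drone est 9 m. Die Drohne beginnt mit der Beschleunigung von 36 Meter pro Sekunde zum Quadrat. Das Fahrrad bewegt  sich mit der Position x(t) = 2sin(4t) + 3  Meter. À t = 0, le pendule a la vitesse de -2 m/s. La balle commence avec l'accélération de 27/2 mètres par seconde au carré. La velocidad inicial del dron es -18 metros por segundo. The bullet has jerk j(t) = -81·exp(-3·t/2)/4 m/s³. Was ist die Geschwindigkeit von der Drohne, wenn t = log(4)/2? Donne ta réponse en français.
En partant du jerk j(t) = -72·exp(-2·t), nous prenons 2 intégrales. En prenant ∫j(t)dt et en appliquant a(0) = 36, nous trouvons a(t) = 36·exp(-2·t). L'intégrale de l'accélération est la vitesse. En utilisant v(0) = -18, nous obtenons v(t) = -18·exp(-2·t). Nous avons la vitesse v(t) = -18·exp(-2·t). En substituant t = log(4)/2: v(log(4)/2) = -9/2.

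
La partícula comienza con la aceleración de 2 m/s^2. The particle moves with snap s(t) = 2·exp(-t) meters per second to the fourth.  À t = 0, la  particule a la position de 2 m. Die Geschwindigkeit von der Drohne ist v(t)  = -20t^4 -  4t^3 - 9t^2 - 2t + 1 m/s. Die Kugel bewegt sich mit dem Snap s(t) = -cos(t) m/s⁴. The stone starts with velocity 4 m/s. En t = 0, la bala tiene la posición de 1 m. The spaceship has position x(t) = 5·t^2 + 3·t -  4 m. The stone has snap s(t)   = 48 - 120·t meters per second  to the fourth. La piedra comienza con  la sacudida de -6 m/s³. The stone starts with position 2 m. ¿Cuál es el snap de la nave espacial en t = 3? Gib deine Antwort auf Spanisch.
Partiendo de la posición x(t) = 5·t^2 + 3·t - 4, tomamos 4 derivadas. La derivada de la posición da la velocidad: v(t) = 10·t + 3. Tomando d/dt de v(t), encontramos a(t) = 10. Derivando la aceleración, obtenemos la sacudida: j(t) = 0. Tomando d/dt de j(t), encontramos s(t) = 0. Tenemos el snap s(t) = 0. Sustituyendo t = 3: s(3) = 0.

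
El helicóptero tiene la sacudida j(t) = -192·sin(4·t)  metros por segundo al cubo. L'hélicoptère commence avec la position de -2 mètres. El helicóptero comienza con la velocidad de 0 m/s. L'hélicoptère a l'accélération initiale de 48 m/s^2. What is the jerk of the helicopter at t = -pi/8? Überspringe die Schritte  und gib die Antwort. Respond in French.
Le jerk à t = -pi/8 est j = 192.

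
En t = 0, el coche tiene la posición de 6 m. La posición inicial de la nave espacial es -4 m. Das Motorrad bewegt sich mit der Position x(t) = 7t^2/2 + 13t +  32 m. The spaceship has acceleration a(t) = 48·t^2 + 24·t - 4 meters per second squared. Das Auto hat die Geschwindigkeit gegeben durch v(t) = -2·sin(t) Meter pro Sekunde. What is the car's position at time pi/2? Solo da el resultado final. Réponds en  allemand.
Bei t = pi/2, x = 4.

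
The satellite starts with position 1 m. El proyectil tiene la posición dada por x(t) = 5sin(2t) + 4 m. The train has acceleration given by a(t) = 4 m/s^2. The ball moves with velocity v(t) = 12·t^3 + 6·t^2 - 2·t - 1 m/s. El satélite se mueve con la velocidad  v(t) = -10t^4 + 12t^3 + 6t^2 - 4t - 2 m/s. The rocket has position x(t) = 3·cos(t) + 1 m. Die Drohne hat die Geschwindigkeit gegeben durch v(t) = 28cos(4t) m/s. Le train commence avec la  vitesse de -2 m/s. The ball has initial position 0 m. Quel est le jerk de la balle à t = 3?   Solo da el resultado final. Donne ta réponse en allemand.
Der Ruck bei t = 3 ist j = 228.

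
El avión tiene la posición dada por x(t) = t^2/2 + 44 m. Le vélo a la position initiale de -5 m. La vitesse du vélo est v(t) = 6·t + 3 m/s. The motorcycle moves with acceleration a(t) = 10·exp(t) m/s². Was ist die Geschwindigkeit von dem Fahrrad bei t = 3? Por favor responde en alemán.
Aus der Gleichung für die Geschwindigkeit v(t) = 6·t + 3, setzen wir t = 3 ein und erhalten v = 21.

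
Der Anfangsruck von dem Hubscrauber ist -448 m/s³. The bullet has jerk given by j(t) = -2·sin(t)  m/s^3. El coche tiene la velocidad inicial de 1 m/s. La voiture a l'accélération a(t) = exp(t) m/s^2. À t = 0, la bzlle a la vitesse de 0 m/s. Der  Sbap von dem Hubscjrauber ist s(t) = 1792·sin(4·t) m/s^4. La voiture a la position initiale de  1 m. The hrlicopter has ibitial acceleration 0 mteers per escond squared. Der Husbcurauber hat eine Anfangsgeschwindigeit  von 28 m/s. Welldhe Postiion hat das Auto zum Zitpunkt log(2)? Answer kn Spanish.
Debemos encontrar la antiderivada de nuestra ecuación de la aceleración a(t) = exp(t) 2 veces. La antiderivada de la aceleración, con v(0) = 1, da la velocidad: v(t) = exp(t). La antiderivada de la velocidad, con x(0) = 1, da la posición: x(t) = exp(t). De la ecuación de la posición x(t) = exp(t), sustituimos t = log(2) para obtener x = 2.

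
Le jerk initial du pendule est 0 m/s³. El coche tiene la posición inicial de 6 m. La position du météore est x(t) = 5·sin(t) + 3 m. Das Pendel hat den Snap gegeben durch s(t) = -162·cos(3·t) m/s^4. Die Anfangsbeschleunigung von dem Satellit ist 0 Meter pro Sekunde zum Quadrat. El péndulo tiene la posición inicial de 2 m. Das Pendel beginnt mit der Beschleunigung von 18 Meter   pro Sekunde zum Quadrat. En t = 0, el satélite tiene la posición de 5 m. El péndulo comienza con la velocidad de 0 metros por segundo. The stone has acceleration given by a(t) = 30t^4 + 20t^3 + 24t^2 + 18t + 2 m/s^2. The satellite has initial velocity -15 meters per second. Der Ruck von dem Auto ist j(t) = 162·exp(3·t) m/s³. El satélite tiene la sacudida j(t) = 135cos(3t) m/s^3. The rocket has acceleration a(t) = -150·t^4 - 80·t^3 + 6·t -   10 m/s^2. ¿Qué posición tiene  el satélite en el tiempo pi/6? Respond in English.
We need to integrate our jerk equation j(t) = 135·cos(3·t) 3 times. The integral of jerk, with a(0) = 0, gives acceleration: a(t) = 45·sin(3·t). The integral of acceleration, with v(0) = -15, gives velocity: v(t) = -15·cos(3·t). Taking ∫v(t)dt and applying x(0) = 5, we find x(t) = 5 - 5·sin(3·t). From the given position equation x(t) = 5 - 5·sin(3·t), we substitute t = pi/6 to get x = 0.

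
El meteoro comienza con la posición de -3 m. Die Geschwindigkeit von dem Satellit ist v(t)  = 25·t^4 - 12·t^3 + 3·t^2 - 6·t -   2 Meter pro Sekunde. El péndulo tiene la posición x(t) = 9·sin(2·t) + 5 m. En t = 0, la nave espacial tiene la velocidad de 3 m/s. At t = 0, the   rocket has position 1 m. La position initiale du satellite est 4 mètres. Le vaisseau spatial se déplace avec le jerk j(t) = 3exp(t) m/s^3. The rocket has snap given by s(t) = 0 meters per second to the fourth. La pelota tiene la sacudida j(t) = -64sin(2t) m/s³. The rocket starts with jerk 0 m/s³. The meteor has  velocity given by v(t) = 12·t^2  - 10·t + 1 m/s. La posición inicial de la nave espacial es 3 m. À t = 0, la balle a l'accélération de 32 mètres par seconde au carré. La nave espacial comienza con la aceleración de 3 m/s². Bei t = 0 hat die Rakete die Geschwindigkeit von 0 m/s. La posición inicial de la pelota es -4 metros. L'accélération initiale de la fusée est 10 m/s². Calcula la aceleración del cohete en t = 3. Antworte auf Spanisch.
Debemos encontrar la integral de nuestra ecuación del snap s(t) = 0 2 veces. La integral del snap, con j(0) = 0, da la sacudida: j(t) = 0. Integrando la sacudida y usando la condición inicial a(0) = 10, obtenemos a(t) = 10. Usando a(t) = 10 y sustituyendo t = 3, encontramos a = 10.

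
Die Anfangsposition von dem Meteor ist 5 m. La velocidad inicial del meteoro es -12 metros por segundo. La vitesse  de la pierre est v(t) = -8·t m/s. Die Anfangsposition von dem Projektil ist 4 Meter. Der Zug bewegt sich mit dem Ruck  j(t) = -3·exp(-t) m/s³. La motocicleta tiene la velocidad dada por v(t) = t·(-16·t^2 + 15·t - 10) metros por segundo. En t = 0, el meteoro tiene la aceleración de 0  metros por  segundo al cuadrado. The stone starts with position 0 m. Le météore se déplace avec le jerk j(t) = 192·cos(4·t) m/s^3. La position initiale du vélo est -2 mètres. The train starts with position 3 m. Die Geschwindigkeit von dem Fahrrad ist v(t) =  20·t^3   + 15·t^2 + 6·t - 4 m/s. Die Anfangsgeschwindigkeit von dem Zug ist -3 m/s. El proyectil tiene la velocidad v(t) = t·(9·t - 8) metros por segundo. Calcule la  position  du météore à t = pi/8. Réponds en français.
Nous devons intégrer notre équation du jerk j(t) = 192·cos(4·t) 3 fois. En prenant ∫j(t)dt et en appliquant a(0) = 0, nous trouvons a(t) = 48·sin(4·t). L'intégrale de l'accélération est la vitesse. En utilisant v(0) = -12, nous obtenons v(t) = -12·cos(4·t). La primitive de la vitesse est la position. En utilisant x(0) = 5, nous obtenons x(t) = 5 - 3·sin(4·t). De l'équation de la position x(t) = 5 - 3·sin(4·t), nous substituons t = pi/8 pour obtenir x = 2.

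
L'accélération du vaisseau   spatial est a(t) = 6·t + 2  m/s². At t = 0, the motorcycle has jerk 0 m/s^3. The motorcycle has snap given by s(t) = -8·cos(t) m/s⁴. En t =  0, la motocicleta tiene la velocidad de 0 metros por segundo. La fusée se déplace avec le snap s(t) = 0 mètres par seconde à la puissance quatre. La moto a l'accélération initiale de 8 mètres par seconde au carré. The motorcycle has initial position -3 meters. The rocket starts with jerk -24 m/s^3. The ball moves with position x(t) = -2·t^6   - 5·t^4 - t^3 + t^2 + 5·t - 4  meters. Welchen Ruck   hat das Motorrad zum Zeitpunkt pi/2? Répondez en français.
Pour résoudre ceci, nous devons prendre 1 primitive de notre équation du snap s(t) = -8·cos(t). En intégrant le snap et en utilisant la condition initiale j(0) = 0, nous obtenons j(t) = -8·sin(t). En utilisant j(t) = -8·sin(t) et en substituant t = pi/2, nous trouvons j = -8.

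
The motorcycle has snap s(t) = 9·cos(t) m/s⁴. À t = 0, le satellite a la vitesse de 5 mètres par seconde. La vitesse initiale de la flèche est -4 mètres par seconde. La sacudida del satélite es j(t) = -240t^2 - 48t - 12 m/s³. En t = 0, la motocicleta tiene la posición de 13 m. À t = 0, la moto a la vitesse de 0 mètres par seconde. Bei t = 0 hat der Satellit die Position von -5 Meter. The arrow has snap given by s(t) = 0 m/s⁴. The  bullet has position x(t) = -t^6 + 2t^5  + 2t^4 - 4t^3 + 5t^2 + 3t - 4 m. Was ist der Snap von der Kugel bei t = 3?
Ausgehend von der Position x(t) = -t^6 + 2·t^5 + 2·t^4 - 4·t^3 + 5·t^2 + 3·t - 4, nehmen wir 4 Ableitungen. Mit d/dt von x(t) finden wir v(t) = -6·t^5 + 10·t^4 + 8·t^3 - 12·t^2 + 10·t + 3. Mit d/dt von v(t) finden wir a(t) = -30·t^4 + 40·t^3 + 24·t^2 - 24·t + 10. Mit d/dt von a(t) finden wir j(t) = -120·t^3 + 120·t^2 + 48·t - 24. Mit d/dt von j(t) finden wir s(t) = -360·t^2 + 240·t + 48. Aus der Gleichung für den Snap s(t) = -360·t^2 + 240·t + 48, setzen wir t = 3 ein und erhalten s = -2472.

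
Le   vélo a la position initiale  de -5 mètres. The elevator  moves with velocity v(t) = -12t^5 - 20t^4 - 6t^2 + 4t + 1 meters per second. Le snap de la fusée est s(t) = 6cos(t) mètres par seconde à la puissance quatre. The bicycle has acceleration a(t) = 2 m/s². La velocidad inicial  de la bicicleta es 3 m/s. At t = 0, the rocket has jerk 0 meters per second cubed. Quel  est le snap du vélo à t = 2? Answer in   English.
We must differentiate our acceleration equation a(t) = 2 2 times. The derivative of acceleration gives jerk: j(t) = 0. The derivative of jerk gives snap: s(t) = 0. We have snap s(t) = 0. Substituting t = 2: s(2) = 0.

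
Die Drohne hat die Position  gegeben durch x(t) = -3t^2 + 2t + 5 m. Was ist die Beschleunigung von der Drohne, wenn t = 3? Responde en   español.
Para resolver esto, necesitamos tomar 2 derivadas de nuestra ecuación de la posición x(t) = -3·t^2 + 2·t + 5. La derivada de la posición da la velocidad: v(t) = 2 - 6·t. La derivada de la velocidad da la aceleración: a(t) = -6. De la ecuación de la aceleración a(t) = -6, sustituimos t = 3 para obtener a = -6.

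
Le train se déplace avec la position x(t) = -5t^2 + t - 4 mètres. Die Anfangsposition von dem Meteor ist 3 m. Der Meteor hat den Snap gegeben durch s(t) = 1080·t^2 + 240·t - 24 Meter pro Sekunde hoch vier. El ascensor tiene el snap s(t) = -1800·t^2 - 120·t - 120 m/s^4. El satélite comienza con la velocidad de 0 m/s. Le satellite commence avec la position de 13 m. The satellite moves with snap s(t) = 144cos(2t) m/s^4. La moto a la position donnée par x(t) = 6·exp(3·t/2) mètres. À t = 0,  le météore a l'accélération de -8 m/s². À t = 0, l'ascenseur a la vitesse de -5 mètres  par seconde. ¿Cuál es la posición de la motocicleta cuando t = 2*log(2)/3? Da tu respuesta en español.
Tenemos la posición x(t) = 6·exp(3·t/2). Sustituyendo t = 2*log(2)/3: x(2*log(2)/3) = 12.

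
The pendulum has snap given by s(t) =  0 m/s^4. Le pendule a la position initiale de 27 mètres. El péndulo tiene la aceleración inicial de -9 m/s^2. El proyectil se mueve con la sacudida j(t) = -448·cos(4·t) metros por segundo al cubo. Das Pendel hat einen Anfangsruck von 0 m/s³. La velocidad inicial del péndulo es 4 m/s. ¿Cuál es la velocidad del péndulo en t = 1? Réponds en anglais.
Starting from snap s(t) = 0, we take 3 antiderivatives. Integrating snap and using the initial condition j(0) = 0, we get j(t) = 0. Finding the integral of j(t) and using a(0) = -9: a(t) = -9. The integral of acceleration is velocity. Using v(0) = 4, we get v(t) = 4 - 9·t. From the given velocity equation v(t) = 4 - 9·t, we substitute t = 1 to get v = -5.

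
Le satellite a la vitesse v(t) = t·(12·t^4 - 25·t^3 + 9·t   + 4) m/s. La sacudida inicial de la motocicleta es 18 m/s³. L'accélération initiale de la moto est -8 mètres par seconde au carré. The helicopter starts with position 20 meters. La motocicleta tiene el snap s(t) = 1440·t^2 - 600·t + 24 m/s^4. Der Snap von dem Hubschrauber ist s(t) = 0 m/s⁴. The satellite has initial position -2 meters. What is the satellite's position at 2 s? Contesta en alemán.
Wir müssen das Integral unserer Gleichung für die Geschwindigkeit v(t) = t·(12·t^4 - 25·t^3 + 9·t + 4) 1-mal finden. Die Stammfunktion von der Geschwindigkeit ist die Position. Mit x(0) = -2 erhalten wir x(t) = 2·t^6 - 5·t^5 + 3·t^3 + 2·t^2 - 2. Wir haben die Position x(t) = 2·t^6 - 5·t^5 + 3·t^3 + 2·t^2 - 2. Durch Einsetzen von t = 2: x(2) = -2.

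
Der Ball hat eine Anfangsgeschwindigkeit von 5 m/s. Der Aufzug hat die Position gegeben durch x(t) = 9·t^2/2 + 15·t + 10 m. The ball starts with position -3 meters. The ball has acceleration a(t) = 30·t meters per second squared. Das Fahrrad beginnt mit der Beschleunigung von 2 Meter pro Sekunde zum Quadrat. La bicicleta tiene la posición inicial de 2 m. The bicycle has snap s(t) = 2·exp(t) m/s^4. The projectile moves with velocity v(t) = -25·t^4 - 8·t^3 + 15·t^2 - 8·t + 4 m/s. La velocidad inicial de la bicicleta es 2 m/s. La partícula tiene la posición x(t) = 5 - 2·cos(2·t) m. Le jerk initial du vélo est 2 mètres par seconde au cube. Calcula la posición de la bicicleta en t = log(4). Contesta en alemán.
Um dies zu lösen, müssen wir 4 Integrale unserer Gleichung für den Snap s(t) = 2·exp(t) finden. Mit ∫s(t)dt und Anwendung von j(0) = 2, finden wir j(t) = 2·exp(t). Die Stammfunktion von dem Ruck ist die Beschleunigung. Mit a(0) = 2 erhalten wir a(t) = 2·exp(t). Die Stammfunktion von der Beschleunigung ist die Geschwindigkeit. Mit v(0) = 2 erhalten wir v(t) = 2·exp(t). Mit ∫v(t)dt und Anwendung von x(0) = 2, finden wir x(t) = 2·exp(t). Mit x(t) = 2·exp(t) und Einsetzen von t = log(4), finden wir x = 8.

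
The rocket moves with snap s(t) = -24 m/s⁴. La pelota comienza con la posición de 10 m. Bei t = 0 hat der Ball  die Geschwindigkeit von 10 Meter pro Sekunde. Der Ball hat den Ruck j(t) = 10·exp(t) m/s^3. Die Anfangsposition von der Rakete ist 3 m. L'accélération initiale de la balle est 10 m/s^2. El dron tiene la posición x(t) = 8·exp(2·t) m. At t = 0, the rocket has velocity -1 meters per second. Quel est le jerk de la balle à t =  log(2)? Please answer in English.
Using j(t) = 10·exp(t) and substituting t = log(2), we find j = 20.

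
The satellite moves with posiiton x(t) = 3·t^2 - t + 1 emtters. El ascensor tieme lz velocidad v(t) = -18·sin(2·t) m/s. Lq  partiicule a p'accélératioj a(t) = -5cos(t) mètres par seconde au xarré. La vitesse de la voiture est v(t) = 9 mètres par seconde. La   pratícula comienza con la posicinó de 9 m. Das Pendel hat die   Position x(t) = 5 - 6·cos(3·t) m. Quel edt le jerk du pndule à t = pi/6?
Nous devons dériver notre équation de la position x(t) = 5 - 6·cos(3·t) 3 fois. En prenant d/dt de x(t), nous trouvons v(t) = 18·sin(3·t). En dérivant la vitesse, nous obtenons l'accélération: a(t) = 54·cos(3·t). En dérivant l'accélération, nous obtenons le jerk: j(t) = -162·sin(3·t). En utilisant j(t) = -162·sin(3·t) et en substituant t = pi/6, nous trouvons j = -162.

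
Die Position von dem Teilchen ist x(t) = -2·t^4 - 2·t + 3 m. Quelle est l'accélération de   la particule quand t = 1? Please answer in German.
Ausgehend von der Position x(t) = -2·t^4 - 2·t + 3, nehmen wir 2 Ableitungen. Die Ableitung von der Position ergibt die Geschwindigkeit: v(t) = -8·t^3 - 2. Durch Ableiten von der Geschwindigkeit erhalten wir die Beschleunigung: a(t) = -24·t^2. Mit a(t) = -24·t^2 und Einsetzen von t = 1, finden wir a = -24.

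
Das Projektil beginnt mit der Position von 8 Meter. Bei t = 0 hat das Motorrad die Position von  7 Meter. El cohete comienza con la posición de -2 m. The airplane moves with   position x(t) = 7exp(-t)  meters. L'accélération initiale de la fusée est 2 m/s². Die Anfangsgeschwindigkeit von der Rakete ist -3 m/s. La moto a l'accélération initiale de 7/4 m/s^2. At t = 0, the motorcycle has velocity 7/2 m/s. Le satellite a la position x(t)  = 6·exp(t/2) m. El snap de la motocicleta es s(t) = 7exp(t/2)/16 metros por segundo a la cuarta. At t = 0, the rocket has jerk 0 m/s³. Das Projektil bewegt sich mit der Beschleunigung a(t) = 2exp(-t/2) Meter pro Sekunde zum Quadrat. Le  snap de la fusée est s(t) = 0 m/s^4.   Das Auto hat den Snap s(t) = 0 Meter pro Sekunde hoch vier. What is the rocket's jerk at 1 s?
We need to integrate our snap equation s(t) = 0 1 time. Integrating snap and using the initial condition j(0) = 0, we get j(t) = 0. We have jerk j(t) = 0. Substituting t = 1: j(1) = 0.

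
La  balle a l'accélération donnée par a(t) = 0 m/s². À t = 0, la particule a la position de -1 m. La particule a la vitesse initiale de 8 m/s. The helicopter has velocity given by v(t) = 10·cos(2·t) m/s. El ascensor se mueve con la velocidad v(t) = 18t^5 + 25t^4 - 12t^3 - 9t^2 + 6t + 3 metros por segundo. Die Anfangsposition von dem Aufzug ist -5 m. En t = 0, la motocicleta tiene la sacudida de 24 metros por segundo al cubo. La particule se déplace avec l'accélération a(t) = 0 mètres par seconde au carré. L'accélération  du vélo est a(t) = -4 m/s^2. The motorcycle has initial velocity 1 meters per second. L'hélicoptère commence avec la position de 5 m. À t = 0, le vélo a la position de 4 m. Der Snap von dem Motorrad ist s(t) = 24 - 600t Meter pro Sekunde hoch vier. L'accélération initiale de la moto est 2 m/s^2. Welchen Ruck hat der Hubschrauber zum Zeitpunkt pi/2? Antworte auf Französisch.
Nous devons dériver notre équation de la vitesse v(t) = 10·cos(2·t) 2 fois. En dérivant la vitesse, nous obtenons l'accélération: a(t) = -20·sin(2·t). En dérivant l'accélération, nous obtenons le jerk: j(t) = -40·cos(2·t). De l'équation du jerk j(t) = -40·cos(2·t), nous substituons t = pi/2 pour obtenir j = 40.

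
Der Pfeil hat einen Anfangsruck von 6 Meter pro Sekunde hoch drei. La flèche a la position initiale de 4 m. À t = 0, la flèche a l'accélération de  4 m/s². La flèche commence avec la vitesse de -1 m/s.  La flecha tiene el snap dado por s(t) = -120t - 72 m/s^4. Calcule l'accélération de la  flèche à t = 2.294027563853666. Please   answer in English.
Starting from snap s(t) = -120·t - 72, we take 2 integrals. The integral of snap, with j(0) = 6, gives jerk: j(t) = -60·t^2 - 72·t + 6. Integrating jerk and using the initial condition a(0) = 4, we get a(t) = -20·t^3 - 36·t^2 + 6·t + 4. We have acceleration a(t) = -20·t^3 - 36·t^2 + 6·t + 4. Substituting t = 2.294027563853666: a(2.294027563853666) = -413.137350276336.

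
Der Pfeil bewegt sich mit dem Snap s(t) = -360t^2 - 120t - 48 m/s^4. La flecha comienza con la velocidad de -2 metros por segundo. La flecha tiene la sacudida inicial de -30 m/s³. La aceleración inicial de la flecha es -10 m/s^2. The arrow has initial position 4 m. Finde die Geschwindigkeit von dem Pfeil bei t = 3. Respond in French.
En partant du snap s(t) = -360·t^2 - 120·t - 48, nous prenons 3 primitives. La primitive du snap, avec j(0) = -30, donne le jerk: j(t) = -120·t^3 - 60·t^2 - 48·t - 30. En prenant ∫j(t)dt et en appliquant a(0) = -10, nous trouvons a(t) = -30·t^4 - 20·t^3 - 24·t^2 - 30·t - 10. L'intégrale de l'accélération, avec v(0) = -2, donne la vitesse: v(t) = -6·t^5 - 5·t^4 - 8·t^3 - 15·t^2 - 10·t - 2. De l'équation de la vitesse v(t) = -6·t^5 - 5·t^4 - 8·t^3 - 15·t^2 - 10·t - 2, nous substituons t = 3 pour obtenir v = -2246.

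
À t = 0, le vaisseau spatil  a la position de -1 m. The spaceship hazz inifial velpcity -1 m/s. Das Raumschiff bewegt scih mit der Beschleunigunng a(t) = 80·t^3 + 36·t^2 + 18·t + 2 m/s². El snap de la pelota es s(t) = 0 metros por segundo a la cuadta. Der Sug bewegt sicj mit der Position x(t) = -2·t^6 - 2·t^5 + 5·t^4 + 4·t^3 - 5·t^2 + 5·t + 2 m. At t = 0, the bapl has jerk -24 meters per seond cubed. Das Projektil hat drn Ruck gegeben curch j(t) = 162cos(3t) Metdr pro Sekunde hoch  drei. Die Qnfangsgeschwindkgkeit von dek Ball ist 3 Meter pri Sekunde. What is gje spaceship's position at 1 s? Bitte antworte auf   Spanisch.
Para resolver esto, necesitamos tomar 2 antiderivadas de nuestra ecuación de la aceleración a(t) = 80·t^3 + 36·t^2 + 18·t + 2. La integral de la aceleración es la velocidad. Usando v(0) = -1, obtenemos v(t) = 20·t^4 + 12·t^3 + 9·t^2 + 2·t - 1. La integral de la velocidad es la posición. Usando x(0) = -1, obtenemos x(t) = 4·t^5 + 3·t^4 + 3·t^3 + t^2 - t - 1. De la ecuación de la posición x(t) = 4·t^5 + 3·t^4 + 3·t^3 + t^2 - t - 1, sustituimos t = 1 para obtener x = 9.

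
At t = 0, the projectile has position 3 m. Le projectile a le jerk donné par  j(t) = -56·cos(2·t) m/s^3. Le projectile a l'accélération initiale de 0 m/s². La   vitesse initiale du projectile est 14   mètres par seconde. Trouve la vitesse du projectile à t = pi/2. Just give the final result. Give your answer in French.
v(pi/2) = -14.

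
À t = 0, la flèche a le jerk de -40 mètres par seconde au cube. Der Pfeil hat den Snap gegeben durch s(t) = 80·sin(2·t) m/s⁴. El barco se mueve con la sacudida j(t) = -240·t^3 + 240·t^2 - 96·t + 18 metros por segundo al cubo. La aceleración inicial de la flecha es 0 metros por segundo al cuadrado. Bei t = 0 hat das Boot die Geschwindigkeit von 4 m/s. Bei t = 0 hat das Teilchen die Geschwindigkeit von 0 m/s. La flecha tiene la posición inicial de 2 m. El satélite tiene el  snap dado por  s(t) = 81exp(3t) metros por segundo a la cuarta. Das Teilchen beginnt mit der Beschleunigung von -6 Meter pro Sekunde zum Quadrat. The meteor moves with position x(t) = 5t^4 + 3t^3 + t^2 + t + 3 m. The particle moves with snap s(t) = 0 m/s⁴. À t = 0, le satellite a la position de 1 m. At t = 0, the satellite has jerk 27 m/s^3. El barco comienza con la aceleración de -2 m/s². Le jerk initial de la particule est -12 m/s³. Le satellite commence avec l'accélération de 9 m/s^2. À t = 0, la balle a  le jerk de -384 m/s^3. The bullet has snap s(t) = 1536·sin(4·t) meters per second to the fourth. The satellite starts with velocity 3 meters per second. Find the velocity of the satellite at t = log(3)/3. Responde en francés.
Nous devons intégrer notre équation du snap s(t) = 81·exp(3·t) 3 fois. En intégrant le snap et en utilisant la condition initiale j(0) = 27, nous obtenons j(t) = 27·exp(3·t). En prenant ∫j(t)dt et en appliquant a(0) = 9, nous trouvons a(t) = 9·exp(3·t). La primitive de l'accélération est la vitesse. En utilisant v(0) = 3, nous obtenons v(t) = 3·exp(3·t). En utilisant v(t) = 3·exp(3·t) et en substituant t = log(3)/3, nous trouvons v = 9.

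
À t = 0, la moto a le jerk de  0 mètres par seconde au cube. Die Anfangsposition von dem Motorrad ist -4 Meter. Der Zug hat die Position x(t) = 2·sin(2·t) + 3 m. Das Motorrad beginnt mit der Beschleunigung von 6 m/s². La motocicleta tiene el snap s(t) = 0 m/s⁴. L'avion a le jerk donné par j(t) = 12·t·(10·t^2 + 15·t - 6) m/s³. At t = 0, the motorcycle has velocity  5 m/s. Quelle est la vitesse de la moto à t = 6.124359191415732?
Nous devons trouver la primitive de notre équation du snap s(t) = 0 3 fois. En intégrant le snap et en utilisant la condition initiale j(0) = 0, nous obtenons j(t) = 0. En intégrant le jerk et en utilisant la condition initiale a(0) = 6, nous obtenons a(t) = 6. En prenant ∫a(t)dt et en appliquant v(0) = 5, nous trouvons v(t) = 6·t + 5. En utilisant v(t) = 6·t + 5 et en substituant t = 6.124359191415732, nous trouvons v = 41.7461551484944.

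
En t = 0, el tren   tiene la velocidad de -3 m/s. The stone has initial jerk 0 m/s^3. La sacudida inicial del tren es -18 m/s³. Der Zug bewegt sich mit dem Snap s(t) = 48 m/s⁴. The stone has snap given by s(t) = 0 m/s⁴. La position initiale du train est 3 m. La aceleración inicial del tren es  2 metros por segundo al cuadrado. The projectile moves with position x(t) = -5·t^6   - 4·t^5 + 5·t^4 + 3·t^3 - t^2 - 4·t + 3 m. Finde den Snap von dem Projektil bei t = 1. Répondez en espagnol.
Para resolver esto, necesitamos tomar 4 derivadas de nuestra ecuación de la posición x(t) = -5·t^6 - 4·t^5 + 5·t^4 + 3·t^3 - t^2 - 4·t + 3. Derivando la posición, obtenemos la velocidad: v(t) = -30·t^5 - 20·t^4 + 20·t^3 + 9·t^2 - 2·t - 4. La derivada de la velocidad da la aceleración: a(t) = -150·t^4 - 80·t^3 + 60·t^2 + 18·t - 2. Derivando la aceleración, obtenemos la sacudida: j(t) = -600·t^3 - 240·t^2 + 120·t + 18. Tomando d/dt de j(t), encontramos s(t) = -1800·t^2 - 480·t + 120. De la ecuación del snap s(t) = -1800·t^2 - 480·t + 120, sustituimos t = 1 para obtener s = -2160.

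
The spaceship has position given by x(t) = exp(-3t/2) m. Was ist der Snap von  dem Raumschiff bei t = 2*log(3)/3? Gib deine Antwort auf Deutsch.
Um dies zu lösen, müssen wir 4 Ableitungen unserer Gleichung für die Position x(t) = exp(-3·t/2) nehmen. Mit d/dt von x(t) finden wir v(t) = -3·exp(-3·t/2)/2. Die Ableitung von der Geschwindigkeit ergibt die Beschleunigung: a(t) = 9·exp(-3·t/2)/4. Die Ableitung von der Beschleunigung ergibt den Ruck: j(t) = -27·exp(-3·t/2)/8. Mit d/dt von j(t) finden wir s(t) = 81·exp(-3·t/2)/16. Mit s(t) = 81·exp(-3·t/2)/16 und Einsetzen von t = 2*log(3)/3, finden wir s = 27/16.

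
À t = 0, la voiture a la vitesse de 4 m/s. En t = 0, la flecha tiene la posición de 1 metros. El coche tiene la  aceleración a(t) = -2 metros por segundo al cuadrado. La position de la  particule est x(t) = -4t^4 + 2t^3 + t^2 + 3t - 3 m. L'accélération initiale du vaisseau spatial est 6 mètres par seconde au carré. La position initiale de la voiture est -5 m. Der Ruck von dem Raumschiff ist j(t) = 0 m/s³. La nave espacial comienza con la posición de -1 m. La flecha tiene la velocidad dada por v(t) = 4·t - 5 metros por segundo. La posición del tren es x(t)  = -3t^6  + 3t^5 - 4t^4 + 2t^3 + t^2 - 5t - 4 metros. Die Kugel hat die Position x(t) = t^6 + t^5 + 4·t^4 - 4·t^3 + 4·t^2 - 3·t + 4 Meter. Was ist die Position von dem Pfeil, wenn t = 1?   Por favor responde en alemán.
Wir müssen das Integral unserer Gleichung für die Geschwindigkeit v(t) = 4·t - 5 1-mal finden. Das Integral von der Geschwindigkeit, mit x(0) = 1, ergibt die Position: x(t) = 2·t^2 - 5·t + 1. Mit x(t) = 2·t^2 - 5·t + 1 und Einsetzen von t = 1, finden wir x = -2.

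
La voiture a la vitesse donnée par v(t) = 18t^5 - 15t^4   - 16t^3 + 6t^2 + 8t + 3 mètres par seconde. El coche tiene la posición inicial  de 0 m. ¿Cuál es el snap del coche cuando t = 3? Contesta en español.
Debemos derivar nuestra ecuación de la velocidad v(t) = 18·t^5 - 15·t^4 - 16·t^3 + 6·t^2 + 8·t + 3 3 veces. Tomando d/dt de v(t), encontramos a(t) = 90·t^4 - 60·t^3 - 48·t^2 + 12·t + 8. Tomando d/dt de a(t), encontramos j(t) = 360·t^3 - 180·t^2 - 96·t + 12. Tomando d/dt de j(t), encontramos s(t) = 1080·t^2 - 360·t - 96. Tenemos el snap s(t) = 1080·t^2 - 360·t - 96. Sustituyendo t = 3: s(3) = 8544.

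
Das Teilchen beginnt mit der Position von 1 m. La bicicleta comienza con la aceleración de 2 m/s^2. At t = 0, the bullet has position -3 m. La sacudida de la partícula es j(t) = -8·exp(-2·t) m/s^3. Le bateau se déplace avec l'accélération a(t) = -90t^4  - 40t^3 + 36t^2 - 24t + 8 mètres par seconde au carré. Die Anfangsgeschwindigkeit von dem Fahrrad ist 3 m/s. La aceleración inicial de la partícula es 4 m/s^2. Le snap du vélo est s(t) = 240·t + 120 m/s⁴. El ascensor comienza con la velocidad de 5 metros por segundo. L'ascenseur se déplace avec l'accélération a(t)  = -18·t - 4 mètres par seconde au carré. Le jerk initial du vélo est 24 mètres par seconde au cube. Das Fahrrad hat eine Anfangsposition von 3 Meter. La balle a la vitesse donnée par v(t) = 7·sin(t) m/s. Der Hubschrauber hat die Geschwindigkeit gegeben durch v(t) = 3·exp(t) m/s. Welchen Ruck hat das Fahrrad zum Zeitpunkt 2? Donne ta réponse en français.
Nous devons intégrer notre équation du snap s(t) = 240·t + 120 1 fois. En intégrant le snap et en utilisant la condition initiale j(0) = 24, nous obtenons j(t) = 120·t^2 + 120·t + 24. En utilisant j(t) = 120·t^2 + 120·t + 24 et en substituant t = 2, nous trouvons j = 744.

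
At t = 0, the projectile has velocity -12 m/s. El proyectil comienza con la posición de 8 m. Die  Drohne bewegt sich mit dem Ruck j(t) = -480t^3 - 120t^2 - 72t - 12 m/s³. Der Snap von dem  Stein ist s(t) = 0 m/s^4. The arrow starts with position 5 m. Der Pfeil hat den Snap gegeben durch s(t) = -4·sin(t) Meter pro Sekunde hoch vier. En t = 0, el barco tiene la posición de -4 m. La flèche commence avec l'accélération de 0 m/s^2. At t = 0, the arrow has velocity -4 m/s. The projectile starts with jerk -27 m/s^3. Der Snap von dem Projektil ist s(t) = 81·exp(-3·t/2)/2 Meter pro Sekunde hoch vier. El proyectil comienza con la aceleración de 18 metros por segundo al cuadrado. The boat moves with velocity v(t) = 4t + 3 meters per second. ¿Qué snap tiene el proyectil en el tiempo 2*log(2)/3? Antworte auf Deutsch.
Mit s(t) = 81·exp(-3·t/2)/2 und Einsetzen von t = 2*log(2)/3, finden wir s = 81/4.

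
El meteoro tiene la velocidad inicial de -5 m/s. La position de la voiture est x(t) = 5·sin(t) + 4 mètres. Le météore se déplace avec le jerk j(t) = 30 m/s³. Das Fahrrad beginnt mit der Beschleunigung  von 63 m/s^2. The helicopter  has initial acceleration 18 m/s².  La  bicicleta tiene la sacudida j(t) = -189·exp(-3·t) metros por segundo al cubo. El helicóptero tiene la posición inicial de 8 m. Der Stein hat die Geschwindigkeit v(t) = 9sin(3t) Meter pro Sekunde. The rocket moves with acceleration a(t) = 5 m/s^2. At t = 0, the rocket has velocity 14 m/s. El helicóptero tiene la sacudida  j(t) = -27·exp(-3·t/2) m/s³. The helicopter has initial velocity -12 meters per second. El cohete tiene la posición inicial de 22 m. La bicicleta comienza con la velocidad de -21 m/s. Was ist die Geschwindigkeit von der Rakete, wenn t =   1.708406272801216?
Um dies zu lösen, müssen wir 1 Integral unserer Gleichung für die Beschleunigung a(t) = 5 finden. Die Stammfunktion von der Beschleunigung, mit v(0) = 14, ergibt die Geschwindigkeit: v(t) = 5·t + 14. Mit v(t) = 5·t + 14 und Einsetzen von t = 1.708406272801216, finden wir v = 22.5420313640061.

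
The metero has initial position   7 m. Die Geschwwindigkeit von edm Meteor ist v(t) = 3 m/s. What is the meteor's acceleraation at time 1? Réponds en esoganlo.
Debemos derivar nuestra ecuación de la velocidad v(t) = 3 1 vez. La derivada de la velocidad da la aceleración: a(t) = 0. De la ecuación de la aceleración a(t) = 0, sustituimos t = 1 para obtener a = 0.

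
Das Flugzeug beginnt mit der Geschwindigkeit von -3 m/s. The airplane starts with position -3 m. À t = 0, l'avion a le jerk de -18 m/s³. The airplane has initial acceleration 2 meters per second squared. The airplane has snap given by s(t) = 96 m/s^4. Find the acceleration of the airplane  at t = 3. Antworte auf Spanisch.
Partiendo del snap s(t) = 96, tomamos 2 antiderivadas. Tomando ∫s(t)dt y aplicando j(0) = -18, encontramos j(t) = 96·t - 18. La antiderivada de la sacudida, con a(0) = 2, da la aceleración: a(t) = 48·t^2 - 18·t + 2. De la ecuación de la aceleración a(t) = 48·t^2 - 18·t + 2, sustituimos t = 3 para obtener a = 380.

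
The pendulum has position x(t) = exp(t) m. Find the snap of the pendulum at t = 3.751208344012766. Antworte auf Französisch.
Nous devons dériver notre équation de la position x(t) = exp(t) 4 fois. En dérivant la position, nous obtenons la vitesse: v(t) = exp(t). La dérivée de la vitesse donne l'accélération: a(t) = exp(t). La dérivée de l'accélération donne le jerk: j(t) = exp(t). La dérivée du jerk donne le snap: s(t) = exp(t). De l'équation du snap s(t) = exp(t), nous substituons t = 3.751208344012766 pour obtenir s = 42.5724931498360.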